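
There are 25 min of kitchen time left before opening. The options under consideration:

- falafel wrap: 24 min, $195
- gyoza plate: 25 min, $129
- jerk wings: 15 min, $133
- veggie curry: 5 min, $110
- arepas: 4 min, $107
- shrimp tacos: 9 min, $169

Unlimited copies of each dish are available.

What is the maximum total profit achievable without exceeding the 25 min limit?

645

A density-first pass picks 6×arepas — 642 at 24 min.
Replace arepas with veggie curry: the trade gains 3 net, giving 645 at 25 min.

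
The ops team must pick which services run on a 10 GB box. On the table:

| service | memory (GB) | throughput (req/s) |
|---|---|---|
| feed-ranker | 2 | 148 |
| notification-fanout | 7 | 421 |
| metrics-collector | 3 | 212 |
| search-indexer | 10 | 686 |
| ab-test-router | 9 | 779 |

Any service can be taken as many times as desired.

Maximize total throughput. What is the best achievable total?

Taking ab-test-router: 9 GB used, 779 in throughput.

779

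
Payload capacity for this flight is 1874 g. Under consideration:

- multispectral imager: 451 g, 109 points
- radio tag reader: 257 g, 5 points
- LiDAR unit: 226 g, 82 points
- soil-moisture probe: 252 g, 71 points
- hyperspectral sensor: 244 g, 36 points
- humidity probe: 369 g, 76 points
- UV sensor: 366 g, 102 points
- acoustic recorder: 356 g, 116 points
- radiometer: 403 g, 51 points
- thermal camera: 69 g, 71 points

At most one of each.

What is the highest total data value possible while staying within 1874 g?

556

A density-first pass picks multispectral imager + LiDAR unit + soil-moisture probe + UV sensor + acoustic recorder + thermal camera — 551 at 1720 g.
The 252 g tied up in soil-moisture probe is better spent on humidity probe — total rises to 556 (1837 g).
An exhaustive check of the 1024 subsets confirms 556.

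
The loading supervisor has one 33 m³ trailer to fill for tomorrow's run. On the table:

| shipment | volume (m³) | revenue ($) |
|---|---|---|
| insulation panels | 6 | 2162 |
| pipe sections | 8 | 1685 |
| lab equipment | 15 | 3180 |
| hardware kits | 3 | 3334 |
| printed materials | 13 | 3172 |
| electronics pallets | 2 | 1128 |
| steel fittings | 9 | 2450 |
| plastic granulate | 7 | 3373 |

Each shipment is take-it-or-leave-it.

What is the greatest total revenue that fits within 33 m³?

13177

Greedy by ratio would take insulation panels + hardware kits + electronics pallets + steel fittings + plastic granulate: 27 m³ used, total 12447.
Replace steel fittings with lab equipment: the trade gains 730 net, giving 13177 at 33 m³.
The closest alternative, insulation panels + hardware kits + printed materials + electronics pallets + plastic granulate, reaches only 13169.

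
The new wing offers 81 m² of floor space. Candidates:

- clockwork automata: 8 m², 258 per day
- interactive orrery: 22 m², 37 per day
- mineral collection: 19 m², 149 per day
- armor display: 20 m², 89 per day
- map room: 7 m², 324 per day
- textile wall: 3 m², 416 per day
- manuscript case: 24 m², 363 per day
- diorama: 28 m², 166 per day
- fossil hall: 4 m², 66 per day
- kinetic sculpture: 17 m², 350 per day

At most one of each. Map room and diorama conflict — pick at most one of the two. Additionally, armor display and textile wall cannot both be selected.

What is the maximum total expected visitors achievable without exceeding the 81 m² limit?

1860

Density check — textile wall 138.67, map room 46.29, clockwork automata 32.25 are the best per m².
Filling by ratio: clockwork automata + map room + textile wall + manuscript case + fossil hall + kinetic sculpture for 1777, with 18 m² left unused.
Dropping fossil hall frees 4 m²; slotting in mineral collection (19 m²) lifts the total to 1860 at 78 m².
An exhaustive check of the 1024 subsets confirms 1860.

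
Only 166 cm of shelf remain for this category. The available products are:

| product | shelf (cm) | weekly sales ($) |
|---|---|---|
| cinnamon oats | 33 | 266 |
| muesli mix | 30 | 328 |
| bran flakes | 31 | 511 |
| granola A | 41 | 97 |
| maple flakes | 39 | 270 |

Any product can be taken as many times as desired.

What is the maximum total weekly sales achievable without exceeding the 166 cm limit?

Best packing: 5×bran flakes — 155 cm, 2555 total.
That's the maximum — no swap from here does better than 2555.

2555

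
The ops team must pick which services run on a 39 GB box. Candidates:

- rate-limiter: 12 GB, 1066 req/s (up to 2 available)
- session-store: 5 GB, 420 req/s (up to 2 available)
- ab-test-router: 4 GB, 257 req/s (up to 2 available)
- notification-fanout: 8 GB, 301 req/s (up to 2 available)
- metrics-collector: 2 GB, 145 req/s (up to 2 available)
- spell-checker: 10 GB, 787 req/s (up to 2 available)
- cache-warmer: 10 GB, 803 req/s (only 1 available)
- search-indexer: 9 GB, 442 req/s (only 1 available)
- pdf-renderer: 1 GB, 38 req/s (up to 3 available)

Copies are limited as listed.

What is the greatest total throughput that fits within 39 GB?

3355

Greedy by ratio would take 2×rate-limiter + 2×session-store + 2×metrics-collector + pdf-renderer: 39 GB used, total 3300.
The 10 GB tied up in session-store and 2×metrics-collector and pdf-renderer is better spent on cache-warmer — total rises to 3355 (39 GB).
That's the maximum — no swap from here does better than 3355.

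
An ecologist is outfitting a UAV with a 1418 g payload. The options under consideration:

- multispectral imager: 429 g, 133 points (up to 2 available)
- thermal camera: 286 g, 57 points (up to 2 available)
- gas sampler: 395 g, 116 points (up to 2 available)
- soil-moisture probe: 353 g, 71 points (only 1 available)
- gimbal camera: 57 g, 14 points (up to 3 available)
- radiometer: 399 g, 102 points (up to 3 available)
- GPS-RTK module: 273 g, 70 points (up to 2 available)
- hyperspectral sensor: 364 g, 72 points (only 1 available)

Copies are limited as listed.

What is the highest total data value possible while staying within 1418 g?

410

Ranking by ratio (data value/g): multispectral imager 0.31, gas sampler 0.29, GPS-RTK module 0.26, radiometer 0.26.
Taking 2×multispectral imager + gas sampler + 2×gimbal camera: 1367 g used, 410 in data value.
No other feasible combination exceeds 410.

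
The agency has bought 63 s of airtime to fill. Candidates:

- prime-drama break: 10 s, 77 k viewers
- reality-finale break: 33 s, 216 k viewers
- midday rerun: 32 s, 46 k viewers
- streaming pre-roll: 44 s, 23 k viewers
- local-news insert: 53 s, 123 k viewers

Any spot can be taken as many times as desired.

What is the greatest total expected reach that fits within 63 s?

Taking 6×prime-drama break: 60 s used, 462 in expected reach.

462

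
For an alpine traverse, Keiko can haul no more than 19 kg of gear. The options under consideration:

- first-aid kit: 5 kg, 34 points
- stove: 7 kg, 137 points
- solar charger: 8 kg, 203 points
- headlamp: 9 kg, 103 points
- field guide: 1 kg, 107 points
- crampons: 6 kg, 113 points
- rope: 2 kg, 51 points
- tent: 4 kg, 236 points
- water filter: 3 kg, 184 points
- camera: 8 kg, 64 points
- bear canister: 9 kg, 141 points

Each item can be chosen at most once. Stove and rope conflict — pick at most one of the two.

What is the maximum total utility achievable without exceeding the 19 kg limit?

781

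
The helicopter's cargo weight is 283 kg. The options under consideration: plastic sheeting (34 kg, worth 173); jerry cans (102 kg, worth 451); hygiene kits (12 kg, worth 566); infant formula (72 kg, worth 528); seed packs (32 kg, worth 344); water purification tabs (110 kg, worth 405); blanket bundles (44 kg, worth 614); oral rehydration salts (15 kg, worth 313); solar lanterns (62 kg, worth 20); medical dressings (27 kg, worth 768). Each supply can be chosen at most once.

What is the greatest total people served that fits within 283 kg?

Density check — hygiene kits 47.17, medical dressings 28.44, oral rehydration salts 20.87 are the best per kg.
The ratio ordering already packs tightly: plastic sheeting + hygiene kits + infant formula + seed packs + blanket bundles + oral rehydration salts + medical dressings, 236 kg, 3306.
Runner-up jerry cans + hygiene kits + infant formula + blanket bundles + oral rehydration salts + medical dressings tops out at 3240.

3306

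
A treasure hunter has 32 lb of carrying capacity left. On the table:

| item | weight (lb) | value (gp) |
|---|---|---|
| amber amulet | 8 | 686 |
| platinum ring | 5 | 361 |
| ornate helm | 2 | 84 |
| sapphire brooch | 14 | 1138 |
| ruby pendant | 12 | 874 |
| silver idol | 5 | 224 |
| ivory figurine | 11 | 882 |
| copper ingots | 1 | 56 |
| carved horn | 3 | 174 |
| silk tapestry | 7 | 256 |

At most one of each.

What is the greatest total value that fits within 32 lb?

Density check — amber amulet 85.75, sapphire brooch 81.29, ivory figurine 80.18 are the best per lb.
Greedy by ratio would take amber amulet + platinum ring + sapphire brooch + copper ingots + carved horn: 31 lb used, total 2415.
But amber amulet + ruby pendant + ivory figurine + copper ingots fits in 32 lb and reaches 2498.

2498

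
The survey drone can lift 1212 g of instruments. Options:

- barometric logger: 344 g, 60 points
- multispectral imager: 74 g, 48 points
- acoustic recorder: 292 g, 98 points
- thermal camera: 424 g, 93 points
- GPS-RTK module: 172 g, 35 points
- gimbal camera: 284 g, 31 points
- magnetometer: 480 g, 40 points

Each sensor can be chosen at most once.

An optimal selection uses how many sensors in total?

4

Optimal total is 299.
One optimal bundle: barometric logger + multispectral imager + acoustic recorder + thermal camera (1134 g).
All optima have 4 sensors.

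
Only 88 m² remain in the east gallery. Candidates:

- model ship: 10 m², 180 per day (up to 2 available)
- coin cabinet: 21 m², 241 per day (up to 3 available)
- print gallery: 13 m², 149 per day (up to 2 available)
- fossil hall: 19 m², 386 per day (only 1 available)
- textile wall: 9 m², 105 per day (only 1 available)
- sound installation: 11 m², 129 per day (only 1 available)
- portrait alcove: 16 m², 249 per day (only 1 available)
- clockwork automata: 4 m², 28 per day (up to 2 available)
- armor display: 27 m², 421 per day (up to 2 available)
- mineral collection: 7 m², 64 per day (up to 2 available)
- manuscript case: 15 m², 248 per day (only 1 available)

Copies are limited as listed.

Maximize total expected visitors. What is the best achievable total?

Ranking by ratio (expected visitors/m²): fossil hall 20.32, model ship 18.00, manuscript case 16.53.
Greedy by ratio would take 2×model ship + fossil hall + armor display + mineral collection + manuscript case: 88 m² used, total 1479.
Replace model ship and mineral collection with portrait alcove: the trade gains 5 net, giving 1484 at 87 m².
No other feasible combination exceeds 1484.

1484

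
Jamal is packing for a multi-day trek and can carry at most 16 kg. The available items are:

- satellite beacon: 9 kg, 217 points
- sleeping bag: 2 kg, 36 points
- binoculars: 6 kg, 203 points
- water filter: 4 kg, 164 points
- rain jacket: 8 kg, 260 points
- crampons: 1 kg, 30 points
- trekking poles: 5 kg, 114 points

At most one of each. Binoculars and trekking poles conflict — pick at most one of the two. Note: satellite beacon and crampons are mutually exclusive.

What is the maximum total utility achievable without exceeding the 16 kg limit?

Density check — water filter 41.00, binoculars 33.83, rain jacket 32.50 are the best per kg.
Best packing: sleeping bag + binoculars + rain jacket — 16 kg, 499 total.
No other feasible combination exceeds 499.

499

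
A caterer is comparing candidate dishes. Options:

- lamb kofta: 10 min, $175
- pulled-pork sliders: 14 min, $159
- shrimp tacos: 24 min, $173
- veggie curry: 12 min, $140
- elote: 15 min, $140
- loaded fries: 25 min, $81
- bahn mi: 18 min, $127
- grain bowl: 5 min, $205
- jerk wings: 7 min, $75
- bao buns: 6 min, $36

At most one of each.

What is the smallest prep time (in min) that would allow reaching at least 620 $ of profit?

40

Minimise min subject to total profit ≥ 620.
Taking lamb kofta + veggie curry + grain bowl + jerk wings + bao buns gives 631 (≥ 620) for 40 min.
Below 40 min the best achievable stays under 620.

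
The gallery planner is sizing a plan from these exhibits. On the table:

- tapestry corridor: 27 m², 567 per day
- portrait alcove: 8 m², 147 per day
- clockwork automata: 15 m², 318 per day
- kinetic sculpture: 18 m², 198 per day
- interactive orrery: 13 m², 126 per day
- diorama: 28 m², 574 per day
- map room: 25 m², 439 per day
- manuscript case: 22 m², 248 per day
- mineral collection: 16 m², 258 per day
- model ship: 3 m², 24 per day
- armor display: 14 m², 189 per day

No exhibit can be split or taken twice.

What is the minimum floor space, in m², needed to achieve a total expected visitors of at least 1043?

Minimise m² subject to total expected visitors ≥ 1043.
tapestry corridor + portrait alcove + clockwork automata + model ship: 1056 expected visitors at 53 m².
Any bundle with less than 53 m² falls short of 1043.

53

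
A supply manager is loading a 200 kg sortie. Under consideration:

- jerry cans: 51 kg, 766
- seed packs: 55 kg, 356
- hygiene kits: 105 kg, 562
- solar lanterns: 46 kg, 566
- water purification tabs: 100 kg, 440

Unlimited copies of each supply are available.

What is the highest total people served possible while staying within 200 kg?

By people served per kg: jerry cans 15.02, solar lanterns 12.30, seed packs 6.47 lead.
Taking 3×jerry cans + solar lanterns: 199 kg used, 2864 in people served.
The spare 1 kg is too small for any remaining supply, and no exchange beats 2864.

2864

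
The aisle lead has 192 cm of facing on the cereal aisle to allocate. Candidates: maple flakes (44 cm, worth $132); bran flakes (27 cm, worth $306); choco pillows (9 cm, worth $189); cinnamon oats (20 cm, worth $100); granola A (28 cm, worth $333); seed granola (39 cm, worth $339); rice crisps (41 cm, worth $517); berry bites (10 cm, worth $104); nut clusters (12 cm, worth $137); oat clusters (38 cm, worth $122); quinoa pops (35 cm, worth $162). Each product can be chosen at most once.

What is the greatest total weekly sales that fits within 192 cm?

2025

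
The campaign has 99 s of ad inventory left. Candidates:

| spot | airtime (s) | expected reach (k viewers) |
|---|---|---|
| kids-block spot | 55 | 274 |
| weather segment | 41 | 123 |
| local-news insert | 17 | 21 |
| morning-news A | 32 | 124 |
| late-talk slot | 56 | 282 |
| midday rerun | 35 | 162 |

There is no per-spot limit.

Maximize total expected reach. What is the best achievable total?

Best packing: late-talk slot + midday rerun — 91 s, 444 total.

444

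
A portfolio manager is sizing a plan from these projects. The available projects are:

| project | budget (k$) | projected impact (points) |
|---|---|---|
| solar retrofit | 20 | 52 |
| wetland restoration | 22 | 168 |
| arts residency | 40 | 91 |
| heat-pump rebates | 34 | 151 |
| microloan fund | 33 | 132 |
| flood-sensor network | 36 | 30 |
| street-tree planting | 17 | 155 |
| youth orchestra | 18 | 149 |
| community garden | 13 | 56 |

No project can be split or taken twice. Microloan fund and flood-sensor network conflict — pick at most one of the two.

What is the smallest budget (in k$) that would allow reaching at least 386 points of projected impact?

57

Look for the lowest-budget combination reaching 386.
Taking wetland restoration + street-tree planting + youth orchestra gives 472 (≥ 386) for 57 k$.
No combination under 57 k$ hits 386.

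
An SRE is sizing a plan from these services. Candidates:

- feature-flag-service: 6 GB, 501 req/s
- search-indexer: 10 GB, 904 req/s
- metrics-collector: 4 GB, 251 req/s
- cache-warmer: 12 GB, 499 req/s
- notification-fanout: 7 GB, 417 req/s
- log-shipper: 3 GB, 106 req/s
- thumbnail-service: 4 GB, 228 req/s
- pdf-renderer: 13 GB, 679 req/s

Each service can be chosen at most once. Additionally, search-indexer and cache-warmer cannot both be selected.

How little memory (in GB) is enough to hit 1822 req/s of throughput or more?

Look for the lowest-memory combination reaching 1822.
Taking feature-flag-service + search-indexer + notification-fanout gives 1822 (≥ 1822) for 23 GB.
No combination under 23 GB hits 1822.

23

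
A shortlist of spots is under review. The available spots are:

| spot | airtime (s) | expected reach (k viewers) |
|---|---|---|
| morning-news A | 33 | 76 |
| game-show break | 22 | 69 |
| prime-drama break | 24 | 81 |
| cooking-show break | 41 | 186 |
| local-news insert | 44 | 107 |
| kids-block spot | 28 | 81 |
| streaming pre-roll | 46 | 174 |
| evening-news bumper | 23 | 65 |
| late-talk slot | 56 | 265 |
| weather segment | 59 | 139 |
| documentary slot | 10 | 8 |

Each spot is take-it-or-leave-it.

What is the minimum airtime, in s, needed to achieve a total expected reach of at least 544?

Look for the lowest-airtime combination reaching 544.
cooking-show break + local-news insert + late-talk slot reaches 558 using 141 s.
No combination under 141 s hits 544.

141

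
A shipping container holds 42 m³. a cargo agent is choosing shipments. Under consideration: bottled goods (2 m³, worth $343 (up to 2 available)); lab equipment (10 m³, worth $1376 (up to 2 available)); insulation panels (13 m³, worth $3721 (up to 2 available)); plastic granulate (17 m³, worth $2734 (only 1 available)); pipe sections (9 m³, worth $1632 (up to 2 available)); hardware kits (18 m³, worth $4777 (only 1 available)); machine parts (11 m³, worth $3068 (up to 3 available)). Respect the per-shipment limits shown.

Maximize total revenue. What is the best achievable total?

11566

By revenue per m³: insulation panels 286.23, machine parts 278.91, hardware kits 265.39, pipe sections 181.33 lead.
Filling by ratio: 2×bottled goods + 2×insulation panels + machine parts for 11196, with 1 m³ left unused.
Dropping 2×bottled goods and insulation panels frees 17 m³; slotting in hardware kits (18 m³) lifts the total to 11566 at 42 m³.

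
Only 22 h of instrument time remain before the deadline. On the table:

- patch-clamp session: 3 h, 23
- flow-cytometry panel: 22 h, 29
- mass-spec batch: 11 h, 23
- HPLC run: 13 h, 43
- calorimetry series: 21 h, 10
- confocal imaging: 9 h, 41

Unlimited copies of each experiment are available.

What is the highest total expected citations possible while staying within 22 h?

Taking 7×patch-clamp session: 21 h used, 161 in expected citations.

161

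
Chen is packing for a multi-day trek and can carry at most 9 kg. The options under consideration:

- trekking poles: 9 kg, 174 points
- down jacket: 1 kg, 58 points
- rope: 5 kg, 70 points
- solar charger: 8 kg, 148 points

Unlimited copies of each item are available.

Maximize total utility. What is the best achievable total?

522

Best packing: 9×down jacket — 9 kg, 522 total.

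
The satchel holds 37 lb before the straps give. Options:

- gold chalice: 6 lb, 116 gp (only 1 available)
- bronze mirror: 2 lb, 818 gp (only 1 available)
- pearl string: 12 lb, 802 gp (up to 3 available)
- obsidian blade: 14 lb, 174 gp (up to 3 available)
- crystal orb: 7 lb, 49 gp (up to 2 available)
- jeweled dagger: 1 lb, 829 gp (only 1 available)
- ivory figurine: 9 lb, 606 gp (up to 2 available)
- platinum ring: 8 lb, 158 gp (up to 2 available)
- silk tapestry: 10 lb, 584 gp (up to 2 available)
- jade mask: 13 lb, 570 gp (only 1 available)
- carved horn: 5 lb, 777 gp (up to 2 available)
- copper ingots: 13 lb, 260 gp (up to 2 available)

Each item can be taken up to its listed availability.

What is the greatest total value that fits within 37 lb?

4805

Ranking by ratio (value/lb): jeweled dagger 829.00, bronze mirror 409.00, carved horn 155.40.
Greedy by ratio would take gold chalice + bronze mirror + jeweled dagger + 2×ivory figurine + 2×carved horn: 37 lb used, total 4529.
Replace gold chalice and 2×ivory figurine with 2×pearl string: the trade gains 276 net, giving 4805 at 37 lb.
That's the maximum — no swap from here does better than 4805.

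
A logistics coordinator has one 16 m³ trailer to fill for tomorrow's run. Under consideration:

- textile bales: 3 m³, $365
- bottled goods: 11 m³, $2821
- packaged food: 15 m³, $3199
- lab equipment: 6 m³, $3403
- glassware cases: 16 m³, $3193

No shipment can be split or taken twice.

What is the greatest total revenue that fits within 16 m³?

Best packing: textile bales + lab equipment — 9 m³, 3768 total.
The closest alternative, lab equipment, reaches only 3403.

3768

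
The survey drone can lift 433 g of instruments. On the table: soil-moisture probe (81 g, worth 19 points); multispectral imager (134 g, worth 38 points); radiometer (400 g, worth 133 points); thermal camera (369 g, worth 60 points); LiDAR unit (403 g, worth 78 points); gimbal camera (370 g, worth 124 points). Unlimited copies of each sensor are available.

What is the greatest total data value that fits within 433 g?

133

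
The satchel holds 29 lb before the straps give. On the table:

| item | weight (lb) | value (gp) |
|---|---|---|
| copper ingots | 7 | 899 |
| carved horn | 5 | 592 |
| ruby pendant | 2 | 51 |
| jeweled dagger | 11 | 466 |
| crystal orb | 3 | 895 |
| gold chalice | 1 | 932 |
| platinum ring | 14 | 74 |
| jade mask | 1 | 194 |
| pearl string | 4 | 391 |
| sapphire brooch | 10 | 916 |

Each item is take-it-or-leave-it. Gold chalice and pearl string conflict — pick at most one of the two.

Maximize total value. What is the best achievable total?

4479

Ranking by ratio (value/lb): gold chalice 932.00, crystal orb 298.33, jade mask 194.00, copper ingots 128.43.
Copper ingots + carved horn + ruby pendant + crystal orb + gold chalice + jade mask + sapphire brooch uses 29 of the 29 lb and totals 4479.
Next best is copper ingots + carved horn + crystal orb + gold chalice + jade mask + sapphire brooch at 4428 (27 lb) — short by 51.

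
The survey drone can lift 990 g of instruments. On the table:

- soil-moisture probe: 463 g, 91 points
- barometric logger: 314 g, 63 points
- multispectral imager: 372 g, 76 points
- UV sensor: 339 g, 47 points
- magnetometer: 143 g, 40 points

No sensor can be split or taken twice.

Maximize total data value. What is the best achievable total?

207

Taking the top-ratio sensors first gives barometric logger + multispectral imager + magnetometer for 179 (829 g).
Dropping barometric logger frees 314 g; slotting in soil-moisture probe (463 g) lifts the total to 207 at 978 g.
Next best is soil-moisture probe + barometric logger + magnetometer at 194 (920 g) — short by 13.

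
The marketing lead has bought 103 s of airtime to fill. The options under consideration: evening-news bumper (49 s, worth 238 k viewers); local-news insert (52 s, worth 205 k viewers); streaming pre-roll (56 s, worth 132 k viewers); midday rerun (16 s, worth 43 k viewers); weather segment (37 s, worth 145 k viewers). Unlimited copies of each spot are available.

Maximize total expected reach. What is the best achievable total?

476

Ranking by ratio (expected reach/s): evening-news bumper 4.86, local-news insert 3.94, weather segment 3.92.
2×evening-news bumper uses 98 of the 103 s and totals 476.
Every other selection either busts 103 s or fails to beat 476.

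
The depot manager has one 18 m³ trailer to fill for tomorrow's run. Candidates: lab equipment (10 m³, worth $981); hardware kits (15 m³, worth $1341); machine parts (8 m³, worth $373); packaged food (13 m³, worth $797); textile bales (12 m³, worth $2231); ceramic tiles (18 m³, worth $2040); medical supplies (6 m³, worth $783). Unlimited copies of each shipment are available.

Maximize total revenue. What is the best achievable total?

Best packing: textile bales + medical supplies — 18 m³, 3014 total.
Every other selection either busts 18 m³ or fails to beat 3014.

3014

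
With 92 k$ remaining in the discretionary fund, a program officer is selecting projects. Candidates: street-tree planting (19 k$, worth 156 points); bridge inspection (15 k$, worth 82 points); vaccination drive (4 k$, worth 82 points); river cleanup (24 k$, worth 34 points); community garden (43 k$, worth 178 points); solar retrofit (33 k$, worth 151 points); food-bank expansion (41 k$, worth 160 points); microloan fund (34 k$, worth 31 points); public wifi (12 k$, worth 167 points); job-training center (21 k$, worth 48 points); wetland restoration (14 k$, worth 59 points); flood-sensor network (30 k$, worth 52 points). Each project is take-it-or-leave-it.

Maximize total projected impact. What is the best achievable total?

647

Ranking by ratio (projected impact/k$): vaccination drive 20.50, public wifi 13.92, street-tree planting 8.21, bridge inspection 5.47.
The ratio heuristic lands on street-tree planting + bridge inspection + vaccination drive + solar retrofit + public wifi (638) but leaves 9 k$ idle.
The 33 k$ tied up in solar retrofit is better spent on food-bank expansion — total rises to 647 (91 k$).
The spare 1 k$ is too small for any remaining project, and no exchange beats 647.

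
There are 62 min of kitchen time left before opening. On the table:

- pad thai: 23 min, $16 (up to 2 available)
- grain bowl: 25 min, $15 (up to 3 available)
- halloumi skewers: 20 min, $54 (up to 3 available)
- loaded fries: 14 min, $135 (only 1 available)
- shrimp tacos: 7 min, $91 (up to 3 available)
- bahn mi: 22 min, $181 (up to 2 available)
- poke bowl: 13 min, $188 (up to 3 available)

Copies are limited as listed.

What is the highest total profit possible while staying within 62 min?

837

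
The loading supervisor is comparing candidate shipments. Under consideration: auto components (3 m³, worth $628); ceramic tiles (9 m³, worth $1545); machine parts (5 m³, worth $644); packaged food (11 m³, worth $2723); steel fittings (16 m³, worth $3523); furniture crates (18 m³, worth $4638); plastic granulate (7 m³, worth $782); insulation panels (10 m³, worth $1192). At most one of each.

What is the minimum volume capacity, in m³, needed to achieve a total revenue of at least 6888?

Minimise m³ subject to total revenue ≥ 6888.
packaged food + furniture crates reaches 7361 using 29 m³.
Below 29 m³ the best achievable stays under 6888.

29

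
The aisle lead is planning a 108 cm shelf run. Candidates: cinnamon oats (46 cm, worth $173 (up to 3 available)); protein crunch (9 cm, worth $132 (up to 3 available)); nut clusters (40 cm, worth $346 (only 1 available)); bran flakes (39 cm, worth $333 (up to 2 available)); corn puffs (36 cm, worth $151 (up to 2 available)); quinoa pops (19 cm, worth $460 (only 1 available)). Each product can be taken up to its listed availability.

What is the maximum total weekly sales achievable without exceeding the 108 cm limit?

1271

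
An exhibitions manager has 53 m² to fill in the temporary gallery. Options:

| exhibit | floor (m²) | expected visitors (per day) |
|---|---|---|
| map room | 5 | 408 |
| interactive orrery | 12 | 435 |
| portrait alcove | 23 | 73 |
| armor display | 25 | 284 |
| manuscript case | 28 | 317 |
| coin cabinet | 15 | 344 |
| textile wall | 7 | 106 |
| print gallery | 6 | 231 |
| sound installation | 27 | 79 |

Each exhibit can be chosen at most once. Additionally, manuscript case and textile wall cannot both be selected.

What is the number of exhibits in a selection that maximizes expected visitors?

The maximum expected visitors within 53 m² is 1524.
One optimal bundle: map room + interactive orrery + coin cabinet + textile wall + print gallery (45 m²).
All optima have 5 exhibits.

5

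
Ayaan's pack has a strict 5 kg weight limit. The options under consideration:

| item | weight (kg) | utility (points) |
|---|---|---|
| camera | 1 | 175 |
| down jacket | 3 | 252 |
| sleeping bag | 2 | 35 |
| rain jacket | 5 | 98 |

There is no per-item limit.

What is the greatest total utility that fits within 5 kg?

875

The ratio ordering already packs tightly: 5×camera, 5 kg, 875.
Every other selection either busts 5 kg or fails to beat 875.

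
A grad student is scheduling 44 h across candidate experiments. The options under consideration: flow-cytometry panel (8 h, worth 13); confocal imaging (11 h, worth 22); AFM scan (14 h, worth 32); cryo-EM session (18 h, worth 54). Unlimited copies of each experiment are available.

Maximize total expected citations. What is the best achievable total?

121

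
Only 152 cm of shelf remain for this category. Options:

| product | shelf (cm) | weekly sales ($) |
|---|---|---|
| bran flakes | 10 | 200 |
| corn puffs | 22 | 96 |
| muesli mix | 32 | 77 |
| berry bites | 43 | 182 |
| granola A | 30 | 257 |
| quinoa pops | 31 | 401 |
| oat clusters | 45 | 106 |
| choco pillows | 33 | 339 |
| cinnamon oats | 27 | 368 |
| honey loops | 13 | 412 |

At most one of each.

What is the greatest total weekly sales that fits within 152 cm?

1977

The ratio ordering already packs tightly: bran flakes + granola A + quinoa pops + choco pillows + cinnamon oats + honey loops, 144 cm, 1977.
Runner-up bran flakes + corn puffs + quinoa pops + choco pillows + cinnamon oats + honey loops tops out at 1816.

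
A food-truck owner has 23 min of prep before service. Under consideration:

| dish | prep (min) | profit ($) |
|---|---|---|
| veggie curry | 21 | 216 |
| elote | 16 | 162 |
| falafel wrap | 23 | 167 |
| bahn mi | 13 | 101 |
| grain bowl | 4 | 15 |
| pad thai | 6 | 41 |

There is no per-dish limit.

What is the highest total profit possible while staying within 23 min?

216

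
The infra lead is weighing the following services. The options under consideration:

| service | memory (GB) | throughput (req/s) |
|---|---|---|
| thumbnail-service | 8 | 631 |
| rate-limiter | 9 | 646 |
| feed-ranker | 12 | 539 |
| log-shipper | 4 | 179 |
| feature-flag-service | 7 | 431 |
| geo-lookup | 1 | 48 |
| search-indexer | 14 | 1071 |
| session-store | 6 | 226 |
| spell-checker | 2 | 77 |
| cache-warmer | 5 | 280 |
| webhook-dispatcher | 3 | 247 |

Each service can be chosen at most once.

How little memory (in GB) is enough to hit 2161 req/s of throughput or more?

Need the lightest bundle worth ≥ 2161.
thumbnail-service + feature-flag-service + geo-lookup + search-indexer: 2181 throughput at 30 GB.
No combination under 30 GB hits 2161.

30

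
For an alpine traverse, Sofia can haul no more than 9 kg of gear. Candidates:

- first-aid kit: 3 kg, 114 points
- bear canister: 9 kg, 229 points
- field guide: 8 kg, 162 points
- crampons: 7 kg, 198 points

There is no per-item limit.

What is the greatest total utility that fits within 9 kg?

By utility per kg: first-aid kit 38.00, crampons 28.29, bear canister 25.44, field guide 20.25 lead.
The ratio ordering already packs tightly: 3×first-aid kit, 9 kg, 342.
Nothing else within 9 kg beats 342.

342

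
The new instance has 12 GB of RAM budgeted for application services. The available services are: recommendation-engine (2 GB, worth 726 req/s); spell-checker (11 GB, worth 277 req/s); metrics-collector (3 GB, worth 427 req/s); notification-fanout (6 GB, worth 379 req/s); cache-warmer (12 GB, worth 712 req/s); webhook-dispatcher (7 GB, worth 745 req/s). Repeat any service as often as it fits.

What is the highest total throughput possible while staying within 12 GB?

4356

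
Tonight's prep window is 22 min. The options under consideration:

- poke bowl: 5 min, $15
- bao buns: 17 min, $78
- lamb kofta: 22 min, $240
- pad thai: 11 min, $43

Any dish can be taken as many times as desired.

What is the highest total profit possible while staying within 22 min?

Density check — lamb kofta 10.91, bao buns 4.59, pad thai 3.91 are the best per min.
Taking lamb kofta: 22 min used, 240 in profit.
That's the maximum — no swap from here does better than 240.

240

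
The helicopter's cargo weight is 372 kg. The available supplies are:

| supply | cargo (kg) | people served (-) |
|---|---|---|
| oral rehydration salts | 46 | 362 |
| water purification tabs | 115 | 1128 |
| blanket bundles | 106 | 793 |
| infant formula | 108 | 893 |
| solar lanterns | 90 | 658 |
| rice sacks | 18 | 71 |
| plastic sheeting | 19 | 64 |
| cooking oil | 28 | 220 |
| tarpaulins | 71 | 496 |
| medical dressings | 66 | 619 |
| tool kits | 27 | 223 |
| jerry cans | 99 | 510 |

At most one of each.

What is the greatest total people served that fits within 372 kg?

3225

The ratio ordering already packs tightly: oral rehydration salts + water purification tabs + infant formula + medical dressings + tool kits, 362 kg, 3225.
The closest alternative, oral rehydration salts + water purification tabs + infant formula + cooking oil + medical dressings, reaches only 3222.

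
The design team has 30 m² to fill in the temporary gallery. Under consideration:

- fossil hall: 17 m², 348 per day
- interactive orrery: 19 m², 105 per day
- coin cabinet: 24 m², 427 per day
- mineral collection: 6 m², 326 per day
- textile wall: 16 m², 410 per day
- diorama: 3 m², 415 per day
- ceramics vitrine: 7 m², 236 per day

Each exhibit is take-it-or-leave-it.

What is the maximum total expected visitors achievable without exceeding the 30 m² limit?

1151

Density check — diorama 138.33, mineral collection 54.33, ceramics vitrine 33.71, textile wall 25.62 are the best per m².
Taking the top-ratio exhibits first gives mineral collection + diorama + ceramics vitrine for 977 (16 m²).
Dropping ceramics vitrine frees 7 m²; slotting in textile wall (16 m²) lifts the total to 1151 at 25 m².
The closest alternative, fossil hall + mineral collection + diorama, reaches only 1089.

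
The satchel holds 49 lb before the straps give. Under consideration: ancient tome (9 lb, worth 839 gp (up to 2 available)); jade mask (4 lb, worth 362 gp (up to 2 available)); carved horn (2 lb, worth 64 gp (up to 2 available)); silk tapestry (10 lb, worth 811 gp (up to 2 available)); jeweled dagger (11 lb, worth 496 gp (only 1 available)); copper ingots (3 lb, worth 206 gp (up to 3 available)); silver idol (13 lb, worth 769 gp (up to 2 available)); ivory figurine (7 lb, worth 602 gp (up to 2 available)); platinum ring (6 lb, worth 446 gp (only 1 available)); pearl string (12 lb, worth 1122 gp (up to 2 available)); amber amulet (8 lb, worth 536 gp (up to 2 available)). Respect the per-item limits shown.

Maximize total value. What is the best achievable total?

4524

By value per lb: pearl string 93.50, ancient tome 93.22, jade mask 90.50 lead.
Greedy by ratio would take 2×ancient tome + jade mask + copper ingots + 2×pearl string: 49 lb used, total 4490.
Dropping jade mask and copper ingots frees 7 lb; slotting in ivory figurine (7 lb) lifts the total to 4524 at 49 lb.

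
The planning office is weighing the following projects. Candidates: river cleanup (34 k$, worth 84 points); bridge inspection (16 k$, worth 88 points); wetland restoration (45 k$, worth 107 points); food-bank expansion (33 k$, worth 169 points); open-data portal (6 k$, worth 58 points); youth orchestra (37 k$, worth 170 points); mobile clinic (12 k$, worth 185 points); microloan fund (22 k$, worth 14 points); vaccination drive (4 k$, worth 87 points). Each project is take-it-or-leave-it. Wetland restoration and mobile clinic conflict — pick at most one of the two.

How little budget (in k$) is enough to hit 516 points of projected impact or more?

65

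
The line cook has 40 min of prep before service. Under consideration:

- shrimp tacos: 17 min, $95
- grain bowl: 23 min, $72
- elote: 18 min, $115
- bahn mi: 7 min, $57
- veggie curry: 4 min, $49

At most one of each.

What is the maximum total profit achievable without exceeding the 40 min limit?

259

By profit per min: veggie curry 12.25, bahn mi 8.14, elote 6.39, shrimp tacos 5.59 lead.
The ratio heuristic lands on elote + bahn mi + veggie curry (221) but leaves 11 min idle.
The 7 min tied up in bahn mi is better spent on shrimp tacos — total rises to 259 (39 min).
Nothing else within 40 min beats 259.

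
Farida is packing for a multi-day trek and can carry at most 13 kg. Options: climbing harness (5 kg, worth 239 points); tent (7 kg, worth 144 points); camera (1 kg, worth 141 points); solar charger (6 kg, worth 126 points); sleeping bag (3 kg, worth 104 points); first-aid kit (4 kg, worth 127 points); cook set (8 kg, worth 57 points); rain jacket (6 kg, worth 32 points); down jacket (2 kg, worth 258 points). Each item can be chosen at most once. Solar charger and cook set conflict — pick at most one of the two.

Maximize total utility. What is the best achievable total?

765

Greedy by ratio would take climbing harness + camera + sleeping bag + down jacket: 11 kg used, total 742.
Dropping sleeping bag frees 3 kg; slotting in first-aid kit (4 kg) lifts the total to 765 at 12 kg.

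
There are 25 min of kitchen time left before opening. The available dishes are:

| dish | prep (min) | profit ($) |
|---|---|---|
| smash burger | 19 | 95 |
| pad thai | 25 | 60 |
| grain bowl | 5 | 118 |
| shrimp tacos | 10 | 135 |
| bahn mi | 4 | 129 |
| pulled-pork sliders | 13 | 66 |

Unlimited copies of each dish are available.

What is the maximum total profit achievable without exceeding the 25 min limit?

774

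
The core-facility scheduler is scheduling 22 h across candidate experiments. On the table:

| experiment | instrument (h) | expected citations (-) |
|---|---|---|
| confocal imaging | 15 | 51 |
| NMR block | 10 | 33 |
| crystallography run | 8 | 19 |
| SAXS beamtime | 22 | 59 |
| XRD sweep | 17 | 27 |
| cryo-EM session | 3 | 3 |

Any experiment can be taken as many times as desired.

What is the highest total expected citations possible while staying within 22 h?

Taking the top-ratio experiments first gives confocal imaging + 2×cryo-EM session for 57 (21 h).
Replace confocal imaging and 2×cryo-EM session with 2×NMR block: the trade gains 9 net, giving 66 at 20 h.
No other feasible combination exceeds 66.

66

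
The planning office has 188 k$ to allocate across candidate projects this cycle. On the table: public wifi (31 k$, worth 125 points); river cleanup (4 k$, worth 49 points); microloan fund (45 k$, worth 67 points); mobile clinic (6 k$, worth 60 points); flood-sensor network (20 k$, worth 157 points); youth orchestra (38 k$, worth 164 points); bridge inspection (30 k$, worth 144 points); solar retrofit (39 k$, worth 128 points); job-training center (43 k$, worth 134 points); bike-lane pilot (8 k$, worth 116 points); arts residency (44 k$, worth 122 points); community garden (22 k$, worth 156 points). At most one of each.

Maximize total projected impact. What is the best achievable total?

Density check — bike-lane pilot 14.50, river cleanup 12.25, mobile clinic 10.00, flood-sensor network 7.85 are the best per k$.
Greedy by ratio would take public wifi + river cleanup + mobile clinic + flood-sensor network + youth orchestra + bridge inspection + bike-lane pilot + community garden: 159 k$ used, total 971.
The 10 k$ tied up in river cleanup and mobile clinic is better spent on solar retrofit — total rises to 990 (188 k$).
Nothing else within 188 k$ beats 990.

990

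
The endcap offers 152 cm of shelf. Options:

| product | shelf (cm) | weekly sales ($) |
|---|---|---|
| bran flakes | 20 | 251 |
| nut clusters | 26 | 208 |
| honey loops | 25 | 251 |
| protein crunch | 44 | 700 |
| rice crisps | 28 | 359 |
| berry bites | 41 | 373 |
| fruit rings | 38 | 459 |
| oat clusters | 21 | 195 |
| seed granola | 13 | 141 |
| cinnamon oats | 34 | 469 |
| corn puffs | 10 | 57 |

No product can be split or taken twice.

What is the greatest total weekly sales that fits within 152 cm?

2030

Filling by ratio: bran flakes + protein crunch + rice crisps + seed granola + cinnamon oats + corn puffs for 1977, with 3 cm left unused.
Replace seed granola and corn puffs with honey loops: the trade gains 53 net, giving 2030 at 151 cm.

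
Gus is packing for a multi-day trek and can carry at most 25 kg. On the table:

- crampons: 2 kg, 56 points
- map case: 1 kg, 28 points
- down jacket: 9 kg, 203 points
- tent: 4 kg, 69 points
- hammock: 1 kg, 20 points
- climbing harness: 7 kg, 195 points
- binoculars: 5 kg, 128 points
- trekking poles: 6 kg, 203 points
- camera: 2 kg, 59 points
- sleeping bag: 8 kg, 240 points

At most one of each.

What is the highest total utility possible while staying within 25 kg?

753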